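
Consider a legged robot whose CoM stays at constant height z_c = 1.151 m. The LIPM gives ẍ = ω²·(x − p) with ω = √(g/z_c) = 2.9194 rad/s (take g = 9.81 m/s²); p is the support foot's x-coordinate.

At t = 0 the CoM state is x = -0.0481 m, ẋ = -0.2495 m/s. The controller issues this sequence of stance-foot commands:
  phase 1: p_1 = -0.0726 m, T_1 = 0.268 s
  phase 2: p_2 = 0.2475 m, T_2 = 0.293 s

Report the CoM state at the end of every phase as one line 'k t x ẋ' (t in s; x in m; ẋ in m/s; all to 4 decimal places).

phase 1: p=-0.0726, T=0.268, ωT=0.782399, cosh=1.322010, sinh=0.864702; start (x,ẋ)=(-0.048100, -0.249500) → end (x,ẋ)=(-0.114111, -0.267993)
phase 2: p=0.2475, T=0.293, ωT=0.855384, cosh=1.388699, sinh=0.963579; start (x,ẋ)=(-0.114111, -0.267993) → end (x,ẋ)=(-0.343122, -1.389399)

1 0.2680 -0.1141 -0.2680
2 0.5610 -0.3431 -1.3894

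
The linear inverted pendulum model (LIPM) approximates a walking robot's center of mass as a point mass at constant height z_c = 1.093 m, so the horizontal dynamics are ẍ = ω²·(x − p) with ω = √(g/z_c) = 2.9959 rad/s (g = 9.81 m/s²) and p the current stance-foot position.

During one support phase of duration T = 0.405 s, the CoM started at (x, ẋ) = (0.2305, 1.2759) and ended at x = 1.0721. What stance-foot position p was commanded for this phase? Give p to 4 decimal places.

p = 0.0038

ωT = 2.9959·0.405 = 1.213340; cosh(ωT) = 1.830953, sinh(ωT) = 1.533750
x(T) = p + (x₀−p)·cosh(ωT) + (ẋ₀/ω)·sinh(ωT) ⇒ p·(1 − cosh) = x(T) − x₀·cosh − (ẋ₀/ω)·sinh
numerator   = 1.0721 − (0.2305)·1.830953 − (1.2759/2.9959)·1.533750 = -0.003131
denominator = 1 − 1.830953 = -0.830953
p = -0.003131 / -0.830953 = 0.0038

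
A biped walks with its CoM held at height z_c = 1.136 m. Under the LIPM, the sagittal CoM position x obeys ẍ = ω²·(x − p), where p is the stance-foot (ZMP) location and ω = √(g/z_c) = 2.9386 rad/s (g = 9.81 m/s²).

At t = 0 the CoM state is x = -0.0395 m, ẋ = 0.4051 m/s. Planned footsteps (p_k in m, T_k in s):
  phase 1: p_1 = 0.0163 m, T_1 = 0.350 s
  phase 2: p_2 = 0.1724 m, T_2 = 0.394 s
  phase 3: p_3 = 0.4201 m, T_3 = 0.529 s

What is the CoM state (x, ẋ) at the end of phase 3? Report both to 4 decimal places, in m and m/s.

phase 1: p=0.0163, T=0.350, ωT=1.028510, cosh=1.577217, sinh=1.219678; start (x,ẋ)=(-0.039500, 0.405100) → end (x,ẋ)=(0.096430, 0.438935)
phase 2: p=0.1724, T=0.394, ωT=1.157808, cosh=1.748562, sinh=1.434388; start (x,ẋ)=(0.096430, 0.438935) → end (x,ẋ)=(0.253814, 0.447284)
phase 3: p=0.4201, T=0.529, ωT=1.554519, cosh=2.472051, sinh=2.260760; start (x,ẋ)=(0.253814, 0.447284) → end (x,ẋ)=(0.353143, 0.000994)

x = 0.3531, ẋ = 0.0010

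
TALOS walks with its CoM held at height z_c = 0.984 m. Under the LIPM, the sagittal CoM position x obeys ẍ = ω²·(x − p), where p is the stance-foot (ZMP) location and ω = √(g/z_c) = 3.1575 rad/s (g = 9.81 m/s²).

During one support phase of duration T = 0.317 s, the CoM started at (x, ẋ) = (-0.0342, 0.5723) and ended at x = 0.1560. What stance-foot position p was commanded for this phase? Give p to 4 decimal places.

p = 0.0082

ωT = 3.1575·0.317 = 1.000927; cosh(ωT) = 1.544171, sinh(ωT) = 1.176633
x(T) = p + (x₀−p)·cosh(ωT) + (ẋ₀/ω)·sinh(ωT) ⇒ p·(1 − cosh) = x(T) − x₀·cosh − (ẋ₀/ω)·sinh
numerator   = 0.1560 − (-0.0342)·1.544171 − (0.5723/3.1575)·1.176633 = -0.004455
denominator = 1 − 1.544171 = -0.544171
p = -0.004455 / -0.544171 = 0.0082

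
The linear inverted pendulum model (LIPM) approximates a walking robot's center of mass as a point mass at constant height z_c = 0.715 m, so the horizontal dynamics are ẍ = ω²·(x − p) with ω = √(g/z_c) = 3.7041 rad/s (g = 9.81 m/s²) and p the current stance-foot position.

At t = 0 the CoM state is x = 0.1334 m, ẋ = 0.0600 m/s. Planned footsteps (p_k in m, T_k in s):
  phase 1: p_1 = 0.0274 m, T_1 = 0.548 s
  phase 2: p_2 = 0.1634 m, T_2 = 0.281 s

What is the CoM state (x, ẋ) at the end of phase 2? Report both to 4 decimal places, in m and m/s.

x = 1.2660, ẋ = 4.2467

phase 1: p=0.0274, T=0.548, ωT=2.029847, cosh=3.872138, sinh=3.740782; start (x,ẋ)=(0.133400, 0.060000) → end (x,ẋ)=(0.498441, 1.701089)
phase 2: p=0.1634, T=0.281, ωT=1.040852, cosh=1.592391, sinh=1.239238; start (x,ẋ)=(0.498441, 1.701089) → end (x,ẋ)=(1.266029, 4.246723)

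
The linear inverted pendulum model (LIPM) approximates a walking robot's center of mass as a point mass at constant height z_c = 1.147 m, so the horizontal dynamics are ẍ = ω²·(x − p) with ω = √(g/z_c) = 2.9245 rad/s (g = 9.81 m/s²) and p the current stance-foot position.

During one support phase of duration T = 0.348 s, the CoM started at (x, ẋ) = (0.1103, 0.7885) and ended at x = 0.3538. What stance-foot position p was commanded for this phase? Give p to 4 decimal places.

ωT = 2.9245·0.348 = 1.017726; cosh(ωT) = 1.564156, sinh(ωT) = 1.202740
x(T) = p + (x₀−p)·cosh(ωT) + (ẋ₀/ω)·sinh(ωT) ⇒ p·(1 − cosh) = x(T) − x₀·cosh − (ẋ₀/ω)·sinh
numerator   = 0.3538 − (0.1103)·1.564156 − (0.7885/2.9245)·1.202740 = -0.143008
denominator = 1 − 1.564156 = -0.564156
p = -0.143008 / -0.564156 = 0.2535

p = 0.2535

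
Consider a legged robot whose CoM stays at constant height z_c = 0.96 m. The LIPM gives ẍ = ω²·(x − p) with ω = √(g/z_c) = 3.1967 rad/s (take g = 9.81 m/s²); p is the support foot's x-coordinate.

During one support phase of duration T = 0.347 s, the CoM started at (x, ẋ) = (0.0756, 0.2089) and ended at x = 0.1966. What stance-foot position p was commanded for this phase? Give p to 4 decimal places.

p = 0.0276

ωT = 3.1967·0.347 = 1.109255; cosh(ωT) = 1.680951, sinh(ωT) = 1.351147
x(T) = p + (x₀−p)·cosh(ωT) + (ẋ₀/ω)·sinh(ωT) ⇒ p·(1 − cosh) = x(T) − x₀·cosh − (ẋ₀/ω)·sinh
numerator   = 0.1966 − (0.0756)·1.680951 − (0.2089/3.1967)·1.351147 = -0.018776
denominator = 1 − 1.680951 = -0.680951
p = -0.018776 / -0.680951 = 0.0276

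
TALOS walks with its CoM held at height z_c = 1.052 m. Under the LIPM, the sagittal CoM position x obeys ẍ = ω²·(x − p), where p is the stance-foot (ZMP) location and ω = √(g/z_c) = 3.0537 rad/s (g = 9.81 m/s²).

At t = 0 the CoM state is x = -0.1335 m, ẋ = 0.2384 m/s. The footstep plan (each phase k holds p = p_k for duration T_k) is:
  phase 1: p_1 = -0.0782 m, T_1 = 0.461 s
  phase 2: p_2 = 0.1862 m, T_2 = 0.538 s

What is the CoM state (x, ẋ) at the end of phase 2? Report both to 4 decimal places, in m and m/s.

phase 1: p=-0.0782, T=0.461, ωT=1.407756, cosh=2.165732, sinh=1.921041; start (x,ẋ)=(-0.133500, 0.238400) → end (x,ẋ)=(-0.047991, 0.191905)
phase 2: p=0.1862, T=0.538, ωT=1.642891, cosh=2.681756, sinh=2.488336; start (x,ẋ)=(-0.047991, 0.191905) → end (x,ẋ)=(-0.285467, -1.264887)

x = -0.2855, ẋ = -1.2649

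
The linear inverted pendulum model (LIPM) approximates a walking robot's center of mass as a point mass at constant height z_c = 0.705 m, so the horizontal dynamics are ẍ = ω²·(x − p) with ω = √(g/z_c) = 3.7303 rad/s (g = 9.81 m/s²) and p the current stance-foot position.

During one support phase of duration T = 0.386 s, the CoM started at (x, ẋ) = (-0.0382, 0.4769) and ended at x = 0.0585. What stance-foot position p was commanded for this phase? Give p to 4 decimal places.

p = 0.0903

ωT = 3.7303·0.386 = 1.439896; cosh(ωT) = 2.228604, sinh(ωT) = 1.991652
x(T) = p + (x₀−p)·cosh(ωT) + (ẋ₀/ω)·sinh(ωT) ⇒ p·(1 − cosh) = x(T) − x₀·cosh − (ẋ₀/ω)·sinh
numerator   = 0.0585 − (-0.0382)·2.228604 − (0.4769/3.7303)·1.991652 = -0.110990
denominator = 1 − 2.228604 = -1.228604
p = -0.110990 / -1.228604 = 0.0903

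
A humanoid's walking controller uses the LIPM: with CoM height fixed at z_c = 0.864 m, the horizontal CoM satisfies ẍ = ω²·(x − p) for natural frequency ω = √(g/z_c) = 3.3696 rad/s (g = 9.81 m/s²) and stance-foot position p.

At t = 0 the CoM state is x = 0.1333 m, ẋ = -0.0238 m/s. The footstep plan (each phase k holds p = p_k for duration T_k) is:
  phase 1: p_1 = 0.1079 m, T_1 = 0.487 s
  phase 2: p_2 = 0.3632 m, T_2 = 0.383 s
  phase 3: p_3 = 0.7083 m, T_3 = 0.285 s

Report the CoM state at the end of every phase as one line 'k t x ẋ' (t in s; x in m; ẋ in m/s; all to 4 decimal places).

phase 1: p=0.1079, T=0.487, ωT=1.640995, cosh=2.677045, sinh=2.483258; start (x,ẋ)=(0.133300, -0.023800) → end (x,ẋ)=(0.158357, 0.148823)
phase 2: p=0.3632, T=0.383, ωT=1.290557, cosh=1.954964, sinh=1.679846; start (x,ẋ)=(0.158357, 0.148823) → end (x,ẋ)=(0.036933, -0.868550)
phase 3: p=0.7083, T=0.285, ωT=0.960336, cosh=1.497669, sinh=1.114905; start (x,ẋ)=(0.036933, -0.868550) → end (x,ẋ)=(-0.584565, -3.822982)

1 0.4870 0.1584 0.1488
2 0.8700 0.0369 -0.8685
3 1.1550 -0.5846 -3.8230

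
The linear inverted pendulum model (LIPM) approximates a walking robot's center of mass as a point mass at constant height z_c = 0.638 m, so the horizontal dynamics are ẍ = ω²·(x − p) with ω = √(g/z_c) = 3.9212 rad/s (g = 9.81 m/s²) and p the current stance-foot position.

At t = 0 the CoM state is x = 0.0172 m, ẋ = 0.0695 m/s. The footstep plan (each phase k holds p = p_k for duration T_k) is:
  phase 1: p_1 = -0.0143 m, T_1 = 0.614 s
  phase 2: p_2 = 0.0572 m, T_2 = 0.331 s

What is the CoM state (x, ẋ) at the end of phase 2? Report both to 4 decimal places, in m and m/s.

x = 0.9177, ẋ = 3.4495

phase 1: p=-0.0143, T=0.614, ωT=2.407617, cosh=5.598744, sinh=5.508714; start (x,ẋ)=(0.017200, 0.069500) → end (x,ẋ)=(0.259698, 1.069537)
phase 2: p=0.0572, T=0.331, ωT=1.297917, cosh=1.967381, sinh=1.694281; start (x,ẋ)=(0.259698, 1.069537) → end (x,ẋ)=(0.917718, 3.449504)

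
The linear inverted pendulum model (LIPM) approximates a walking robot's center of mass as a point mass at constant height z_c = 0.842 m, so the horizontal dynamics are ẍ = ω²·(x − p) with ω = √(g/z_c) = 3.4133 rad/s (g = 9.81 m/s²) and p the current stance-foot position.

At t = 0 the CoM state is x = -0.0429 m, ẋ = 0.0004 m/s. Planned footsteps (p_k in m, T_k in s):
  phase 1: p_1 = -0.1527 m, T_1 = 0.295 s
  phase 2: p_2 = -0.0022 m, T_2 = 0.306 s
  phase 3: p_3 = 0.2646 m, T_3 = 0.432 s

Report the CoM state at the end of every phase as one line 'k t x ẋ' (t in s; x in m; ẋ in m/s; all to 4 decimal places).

phase 1: p=-0.1527, T=0.295, ωT=1.006923, cosh=1.551254, sinh=1.185913; start (x,ẋ)=(-0.042900, 0.000400) → end (x,ẋ)=(0.017767, 0.445077)
phase 2: p=-0.0022, T=0.306, ωT=1.044470, cosh=1.596885, sinh=1.245007; start (x,ẋ)=(0.017767, 0.445077) → end (x,ẋ)=(0.192027, 0.795587)
phase 3: p=0.2646, T=0.432, ωT=1.474546, cosh=2.298966, sinh=2.070084; start (x,ẋ)=(0.192027, 0.795587) → end (x,ẋ)=(0.580262, 1.316242)

1 0.2950 0.0178 0.4451
2 0.6010 0.1920 0.7956
3 1.0330 0.5803 1.3162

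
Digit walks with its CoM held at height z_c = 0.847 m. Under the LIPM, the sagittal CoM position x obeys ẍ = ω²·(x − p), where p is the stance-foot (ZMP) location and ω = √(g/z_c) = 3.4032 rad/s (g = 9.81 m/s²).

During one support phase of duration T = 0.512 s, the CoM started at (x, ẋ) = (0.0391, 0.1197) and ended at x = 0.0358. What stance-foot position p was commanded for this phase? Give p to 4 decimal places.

ωT = 3.4032·0.512 = 1.742438; cosh(ωT) = 2.943173, sinh(ωT) = 2.768080
x(T) = p + (x₀−p)·cosh(ωT) + (ẋ₀/ω)·sinh(ωT) ⇒ p·(1 − cosh) = x(T) − x₀·cosh − (ẋ₀/ω)·sinh
numerator   = 0.0358 − (0.0391)·2.943173 − (0.1197/3.4032)·2.768080 = -0.176639
denominator = 1 − 2.943173 = -1.943173
p = -0.176639 / -1.943173 = 0.0909

p = 0.0909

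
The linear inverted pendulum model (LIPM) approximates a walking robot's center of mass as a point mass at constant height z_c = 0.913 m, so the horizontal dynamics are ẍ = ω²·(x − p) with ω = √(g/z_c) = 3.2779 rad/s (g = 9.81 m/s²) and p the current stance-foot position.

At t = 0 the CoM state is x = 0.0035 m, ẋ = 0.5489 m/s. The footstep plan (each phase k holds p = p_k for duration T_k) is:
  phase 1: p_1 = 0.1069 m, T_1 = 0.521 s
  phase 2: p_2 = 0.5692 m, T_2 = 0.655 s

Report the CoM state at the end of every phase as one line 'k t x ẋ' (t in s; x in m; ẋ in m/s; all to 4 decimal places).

phase 1: p=0.1069, T=0.521, ωT=1.707786, cosh=2.849000, sinh=2.667733; start (x,ẋ)=(0.003500, 0.548900) → end (x,ẋ)=(0.259038, 0.659628)
phase 2: p=0.5692, T=0.655, ωT=2.147025, cosh=4.338092, sinh=4.221260; start (x,ẋ)=(0.259038, 0.659628) → end (x,ẋ)=(0.073155, -1.430142)

1 0.5210 0.2590 0.6596
2 1.1760 0.0732 -1.4301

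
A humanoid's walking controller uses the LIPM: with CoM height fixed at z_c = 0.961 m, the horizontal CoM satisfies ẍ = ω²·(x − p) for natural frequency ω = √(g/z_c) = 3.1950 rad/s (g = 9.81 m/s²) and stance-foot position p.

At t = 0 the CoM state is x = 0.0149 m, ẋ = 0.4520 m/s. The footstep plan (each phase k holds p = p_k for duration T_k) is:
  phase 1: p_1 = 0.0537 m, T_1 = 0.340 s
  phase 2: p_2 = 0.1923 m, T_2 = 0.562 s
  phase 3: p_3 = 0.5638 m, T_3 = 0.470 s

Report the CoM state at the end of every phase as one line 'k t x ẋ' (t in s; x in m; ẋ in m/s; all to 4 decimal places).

phase 1: p=0.0537, T=0.340, ωT=1.086300, cosh=1.650376, sinh=1.312913; start (x,ẋ)=(0.014900, 0.452000) → end (x,ẋ)=(0.175405, 0.583213)
phase 2: p=0.1923, T=0.562, ωT=1.795590, cosh=3.094528, sinh=2.928499; start (x,ẋ)=(0.175405, 0.583213) → end (x,ẋ)=(0.674583, 1.646688)
phase 3: p=0.5638, T=0.470, ωT=1.501650, cosh=2.355926, sinh=2.133164; start (x,ẋ)=(0.674583, 1.646688) → end (x,ẋ)=(1.924220, 4.634514)

1 0.3400 0.1754 0.5832
2 0.9020 0.6746 1.6467
3 1.3720 1.9242 4.6345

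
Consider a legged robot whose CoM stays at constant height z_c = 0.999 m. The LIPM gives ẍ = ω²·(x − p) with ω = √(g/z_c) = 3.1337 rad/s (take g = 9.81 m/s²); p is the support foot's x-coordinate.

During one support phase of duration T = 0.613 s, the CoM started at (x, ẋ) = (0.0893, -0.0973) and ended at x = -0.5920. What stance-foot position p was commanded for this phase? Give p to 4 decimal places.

ωT = 3.1337·0.613 = 1.920958; cosh(ωT) = 3.486982, sinh(ωT) = 3.340515
x(T) = p + (x₀−p)·cosh(ωT) + (ẋ₀/ω)·sinh(ωT) ⇒ p·(1 − cosh) = x(T) − x₀·cosh − (ẋ₀/ω)·sinh
numerator   = -0.5920 − (0.0893)·3.486982 − (-0.0973/3.1337)·3.340515 = -0.799666
denominator = 1 − 3.486982 = -2.486982
p = -0.799666 / -2.486982 = 0.3215

p = 0.3215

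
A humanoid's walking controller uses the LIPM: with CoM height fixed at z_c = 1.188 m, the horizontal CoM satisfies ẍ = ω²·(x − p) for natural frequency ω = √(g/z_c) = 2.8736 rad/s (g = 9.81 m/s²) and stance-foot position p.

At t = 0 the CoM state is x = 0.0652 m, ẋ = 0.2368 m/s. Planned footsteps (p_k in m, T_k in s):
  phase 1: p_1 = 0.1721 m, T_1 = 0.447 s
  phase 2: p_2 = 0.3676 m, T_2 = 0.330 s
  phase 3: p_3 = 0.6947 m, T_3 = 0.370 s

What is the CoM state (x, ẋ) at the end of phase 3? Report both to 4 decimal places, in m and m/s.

x = -0.9133, ẋ = -4.2010

phase 1: p=0.1721, T=0.447, ωT=1.284499, cosh=1.944824, sinh=1.668035; start (x,ẋ)=(0.065200, 0.236800) → end (x,ẋ)=(0.101653, -0.051866)
phase 2: p=0.3676, T=0.330, ωT=0.948288, cosh=1.484345, sinh=1.096942; start (x,ẋ)=(0.101653, -0.051866) → end (x,ẋ)=(-0.046955, -0.915296)
phase 3: p=0.6947, T=0.370, ωT=1.063232, cosh=1.620526, sinh=1.275188; start (x,ẋ)=(-0.046955, -0.915296) → end (x,ẋ)=(-0.913344, -4.200970)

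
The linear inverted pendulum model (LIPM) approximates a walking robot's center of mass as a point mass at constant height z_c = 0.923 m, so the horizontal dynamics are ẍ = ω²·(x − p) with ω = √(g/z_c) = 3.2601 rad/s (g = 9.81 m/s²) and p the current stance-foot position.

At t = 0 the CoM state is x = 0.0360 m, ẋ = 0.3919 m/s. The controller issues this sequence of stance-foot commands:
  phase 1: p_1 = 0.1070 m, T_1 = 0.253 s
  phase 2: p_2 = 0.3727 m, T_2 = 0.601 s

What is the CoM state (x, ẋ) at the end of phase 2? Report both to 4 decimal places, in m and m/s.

phase 1: p=0.1070, T=0.253, ωT=0.824805, cosh=1.359878, sinh=0.921558; start (x,ẋ)=(0.036000, 0.391900) → end (x,ẋ)=(0.121230, 0.319626)
phase 2: p=0.3727, T=0.601, ωT=1.959320, cosh=3.617728, sinh=3.476774; start (x,ẋ)=(0.121230, 0.319626) → end (x,ẋ)=(-0.196181, -1.693999)

x = -0.1962, ẋ = -1.6940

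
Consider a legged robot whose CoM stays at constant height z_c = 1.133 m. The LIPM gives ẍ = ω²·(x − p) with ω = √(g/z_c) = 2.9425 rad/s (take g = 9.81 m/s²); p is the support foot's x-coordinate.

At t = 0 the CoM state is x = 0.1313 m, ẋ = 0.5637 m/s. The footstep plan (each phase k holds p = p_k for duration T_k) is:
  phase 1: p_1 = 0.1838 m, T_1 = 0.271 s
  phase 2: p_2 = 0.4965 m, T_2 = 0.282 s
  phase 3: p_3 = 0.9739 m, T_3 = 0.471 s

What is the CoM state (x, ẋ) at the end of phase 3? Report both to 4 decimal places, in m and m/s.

phase 1: p=0.1838, T=0.271, ωT=0.797418, cosh=1.335146, sinh=0.884655; start (x,ẋ)=(0.131300, 0.563700) → end (x,ẋ)=(0.283180, 0.615959)
phase 2: p=0.4965, T=0.282, ωT=0.829785, cosh=1.364484, sinh=0.928341; start (x,ẋ)=(0.283180, 0.615959) → end (x,ẋ)=(0.399759, 0.257752)
phase 3: p=0.9739, T=0.471, ωT=1.385917, cosh=2.124294, sinh=1.874199; start (x,ẋ)=(0.399759, 0.257752) → end (x,ẋ)=(-0.081571, -2.618749)

x = -0.0816, ẋ = -2.6187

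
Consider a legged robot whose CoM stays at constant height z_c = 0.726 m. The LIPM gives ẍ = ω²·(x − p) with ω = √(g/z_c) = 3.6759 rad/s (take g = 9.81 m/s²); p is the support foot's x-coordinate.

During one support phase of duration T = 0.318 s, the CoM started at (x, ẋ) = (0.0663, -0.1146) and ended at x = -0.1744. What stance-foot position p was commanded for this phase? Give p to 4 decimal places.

p = 0.3218

ωT = 3.6759·0.318 = 1.168936; cosh(ωT) = 1.764632, sinh(ωT) = 1.453935
x(T) = p + (x₀−p)·cosh(ωT) + (ẋ₀/ω)·sinh(ωT) ⇒ p·(1 − cosh) = x(T) − x₀·cosh − (ẋ₀/ω)·sinh
numerator   = -0.1744 − (0.0663)·1.764632 − (-0.1146/3.6759)·1.453935 = -0.246067
denominator = 1 − 1.764632 = -0.764632
p = -0.246067 / -0.764632 = 0.3218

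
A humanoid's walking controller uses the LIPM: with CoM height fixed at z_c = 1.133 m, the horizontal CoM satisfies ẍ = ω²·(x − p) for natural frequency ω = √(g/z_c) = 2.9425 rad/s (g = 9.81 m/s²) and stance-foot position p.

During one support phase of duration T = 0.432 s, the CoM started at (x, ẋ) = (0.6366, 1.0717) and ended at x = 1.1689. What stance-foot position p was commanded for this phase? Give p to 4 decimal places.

p = 0.7079

ωT = 2.9425·0.432 = 1.271160; cosh(ωT) = 1.922746, sinh(ωT) = 1.642240
x(T) = p + (x₀−p)·cosh(ωT) + (ẋ₀/ω)·sinh(ωT) ⇒ p·(1 − cosh) = x(T) − x₀·cosh − (ẋ₀/ω)·sinh
numerator   = 1.1689 − (0.6366)·1.922746 − (1.0717/2.9425)·1.642240 = -0.653247
denominator = 1 − 1.922746 = -0.922746
p = -0.653247 / -0.922746 = 0.7079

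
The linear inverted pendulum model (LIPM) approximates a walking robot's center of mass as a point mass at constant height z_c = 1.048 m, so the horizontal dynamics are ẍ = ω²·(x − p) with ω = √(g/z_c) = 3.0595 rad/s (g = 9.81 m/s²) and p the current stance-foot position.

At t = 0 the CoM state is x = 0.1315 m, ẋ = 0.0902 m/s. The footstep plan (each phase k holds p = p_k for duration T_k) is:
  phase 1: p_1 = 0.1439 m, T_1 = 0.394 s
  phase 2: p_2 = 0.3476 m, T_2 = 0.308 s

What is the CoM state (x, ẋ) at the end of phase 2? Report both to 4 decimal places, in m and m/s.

x = 0.1173, ẋ = -0.4468

phase 1: p=0.1439, T=0.394, ωT=1.205443, cosh=1.818898, sinh=1.519339; start (x,ẋ)=(0.131500, 0.090200) → end (x,ẋ)=(0.166139, 0.106424)
phase 2: p=0.3476, T=0.308, ωT=0.942326, cosh=1.477832, sinh=1.088111; start (x,ẋ)=(0.166139, 0.106424) → end (x,ẋ)=(0.117281, -0.446821)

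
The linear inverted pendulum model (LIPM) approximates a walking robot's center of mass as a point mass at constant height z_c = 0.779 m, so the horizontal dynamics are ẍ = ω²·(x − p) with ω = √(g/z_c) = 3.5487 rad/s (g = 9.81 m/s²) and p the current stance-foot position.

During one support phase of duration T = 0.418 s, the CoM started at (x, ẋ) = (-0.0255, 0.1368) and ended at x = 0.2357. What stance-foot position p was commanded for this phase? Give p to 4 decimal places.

ωT = 3.5487·0.418 = 1.483357; cosh(ωT) = 2.317295, sinh(ωT) = 2.090420
x(T) = p + (x₀−p)·cosh(ωT) + (ẋ₀/ω)·sinh(ωT) ⇒ p·(1 − cosh) = x(T) − x₀·cosh − (ẋ₀/ω)·sinh
numerator   = 0.2357 − (-0.0255)·2.317295 − (0.1368/3.5487)·2.090420 = 0.214207
denominator = 1 − 2.317295 = -1.317295
p = 0.214207 / -1.317295 = -0.1626

p = -0.1626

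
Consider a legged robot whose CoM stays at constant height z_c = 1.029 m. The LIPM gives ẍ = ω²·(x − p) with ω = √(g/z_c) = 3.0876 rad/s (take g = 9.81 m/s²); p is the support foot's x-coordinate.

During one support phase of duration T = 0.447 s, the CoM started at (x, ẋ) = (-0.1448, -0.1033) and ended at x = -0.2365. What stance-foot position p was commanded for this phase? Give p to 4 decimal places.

ωT = 3.0876·0.447 = 1.380157; cosh(ωT) = 2.113533, sinh(ωT) = 1.861994
x(T) = p + (x₀−p)·cosh(ωT) + (ẋ₀/ω)·sinh(ωT) ⇒ p·(1 − cosh) = x(T) − x₀·cosh − (ẋ₀/ω)·sinh
numerator   = -0.2365 − (-0.1448)·2.113533 − (-0.1033/3.0876)·1.861994 = 0.131835
denominator = 1 − 2.113533 = -1.113533
p = 0.131835 / -1.113533 = -0.1184

p = -0.1184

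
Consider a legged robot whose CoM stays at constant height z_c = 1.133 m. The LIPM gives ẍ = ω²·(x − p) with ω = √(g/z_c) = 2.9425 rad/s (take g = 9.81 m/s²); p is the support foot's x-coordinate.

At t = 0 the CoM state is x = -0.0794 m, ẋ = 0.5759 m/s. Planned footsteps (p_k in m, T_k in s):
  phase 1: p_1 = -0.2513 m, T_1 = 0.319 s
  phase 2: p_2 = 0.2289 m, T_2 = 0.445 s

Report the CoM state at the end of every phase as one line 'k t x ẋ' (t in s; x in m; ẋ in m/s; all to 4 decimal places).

phase 1: p=-0.2513, T=0.319, ωT=0.938658, cosh=1.473850, sinh=1.082697; start (x,ẋ)=(-0.079400, 0.575900) → end (x,ẋ)=(0.213958, 1.396435)
phase 2: p=0.2289, T=0.445, ωT=1.309412, cosh=1.986988, sinh=1.717009; start (x,ẋ)=(0.213958, 1.396435) → end (x,ẋ)=(1.014059, 2.699209)

1 0.3190 0.2140 1.3964
2 0.7640 1.0141 2.6992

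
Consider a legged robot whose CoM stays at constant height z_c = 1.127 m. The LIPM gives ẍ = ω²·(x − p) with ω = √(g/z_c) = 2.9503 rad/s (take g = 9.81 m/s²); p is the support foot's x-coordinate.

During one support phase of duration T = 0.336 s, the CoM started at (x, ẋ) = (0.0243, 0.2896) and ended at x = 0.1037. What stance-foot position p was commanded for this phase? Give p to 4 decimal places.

ωT = 2.9503·0.336 = 0.991301; cosh(ωT) = 1.532916, sinh(ωT) = 1.161822
x(T) = p + (x₀−p)·cosh(ωT) + (ẋ₀/ω)·sinh(ωT) ⇒ p·(1 − cosh) = x(T) − x₀·cosh − (ẋ₀/ω)·sinh
numerator   = 0.1037 − (0.0243)·1.532916 − (0.2896/2.9503)·1.161822 = -0.047594
denominator = 1 − 1.532916 = -0.532916
p = -0.047594 / -0.532916 = 0.0893

p = 0.0893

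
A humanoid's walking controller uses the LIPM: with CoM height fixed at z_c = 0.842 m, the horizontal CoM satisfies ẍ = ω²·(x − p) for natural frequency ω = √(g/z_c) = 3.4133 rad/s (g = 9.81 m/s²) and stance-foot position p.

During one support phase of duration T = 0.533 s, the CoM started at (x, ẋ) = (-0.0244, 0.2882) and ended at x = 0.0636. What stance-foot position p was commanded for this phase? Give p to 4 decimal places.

ωT = 3.4133·0.533 = 1.819289; cosh(ωT) = 3.164806, sinh(ωT) = 3.002665
x(T) = p + (x₀−p)·cosh(ωT) + (ẋ₀/ω)·sinh(ωT) ⇒ p·(1 − cosh) = x(T) − x₀·cosh − (ẋ₀/ω)·sinh
numerator   = 0.0636 − (-0.0244)·3.164806 − (0.2882/3.4133)·3.002665 = -0.112707
denominator = 1 − 3.164806 = -2.164806
p = -0.112707 / -2.164806 = 0.0521

p = 0.0521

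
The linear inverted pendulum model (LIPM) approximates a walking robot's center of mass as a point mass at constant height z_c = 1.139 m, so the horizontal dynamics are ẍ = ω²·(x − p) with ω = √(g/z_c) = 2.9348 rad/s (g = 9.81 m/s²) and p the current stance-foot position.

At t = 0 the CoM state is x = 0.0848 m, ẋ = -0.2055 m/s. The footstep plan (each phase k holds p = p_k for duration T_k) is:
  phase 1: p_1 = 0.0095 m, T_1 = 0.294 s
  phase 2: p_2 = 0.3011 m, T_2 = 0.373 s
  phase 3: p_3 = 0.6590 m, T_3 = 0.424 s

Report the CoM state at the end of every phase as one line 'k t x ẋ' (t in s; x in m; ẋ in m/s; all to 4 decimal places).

phase 1: p=0.0095, T=0.294, ωT=0.862831, cosh=1.395913, sinh=0.973948; start (x,ẋ)=(0.084800, -0.205500) → end (x,ẋ)=(0.046415, -0.071627)
phase 2: p=0.3011, T=0.373, ωT=1.094680, cosh=1.661437, sinh=1.326790; start (x,ẋ)=(0.046415, -0.071627) → end (x,ẋ)=(-0.154425, -1.110714)
phase 3: p=0.6590, T=0.424, ωT=1.244355, cosh=1.879411, sinh=1.591285; start (x,ẋ)=(-0.154425, -1.110714) → end (x,ẋ)=(-1.472004, -5.886268)

1 0.2940 0.0464 -0.0716
2 0.6670 -0.1544 -1.1107
3 1.0910 -1.4720 -5.8863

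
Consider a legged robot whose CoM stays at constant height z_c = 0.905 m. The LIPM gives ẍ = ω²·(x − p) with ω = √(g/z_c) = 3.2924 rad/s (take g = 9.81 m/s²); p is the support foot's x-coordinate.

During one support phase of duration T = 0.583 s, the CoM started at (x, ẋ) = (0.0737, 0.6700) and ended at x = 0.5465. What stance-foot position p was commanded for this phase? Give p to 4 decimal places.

ωT = 3.2924·0.583 = 1.919469; cosh(ωT) = 3.482012, sinh(ωT) = 3.335327
x(T) = p + (x₀−p)·cosh(ωT) + (ẋ₀/ω)·sinh(ωT) ⇒ p·(1 − cosh) = x(T) − x₀·cosh − (ẋ₀/ω)·sinh
numerator   = 0.5465 − (0.0737)·3.482012 − (0.6700/3.2924)·3.335327 = -0.388860
denominator = 1 − 3.482012 = -2.482012
p = -0.388860 / -2.482012 = 0.1567

p = 0.1567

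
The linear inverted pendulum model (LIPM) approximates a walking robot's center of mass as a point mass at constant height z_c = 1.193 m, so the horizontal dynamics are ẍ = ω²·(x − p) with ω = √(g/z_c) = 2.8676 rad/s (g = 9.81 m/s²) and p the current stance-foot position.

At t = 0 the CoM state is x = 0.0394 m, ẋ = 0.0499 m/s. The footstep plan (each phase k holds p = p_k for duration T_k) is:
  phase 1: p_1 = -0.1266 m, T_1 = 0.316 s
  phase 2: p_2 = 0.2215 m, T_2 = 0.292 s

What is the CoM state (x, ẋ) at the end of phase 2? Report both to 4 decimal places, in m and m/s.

phase 1: p=-0.1266, T=0.316, ωT=0.906162, cosh=1.439439, sinh=1.035366; start (x,ẋ)=(0.039400, 0.049900) → end (x,ẋ)=(0.130364, 0.564685)
phase 2: p=0.2215, T=0.292, ωT=0.837339, cosh=1.371536, sinh=0.938676; start (x,ẋ)=(0.130364, 0.564685) → end (x,ẋ)=(0.281346, 0.529169)

x = 0.2813, ẋ = 0.5292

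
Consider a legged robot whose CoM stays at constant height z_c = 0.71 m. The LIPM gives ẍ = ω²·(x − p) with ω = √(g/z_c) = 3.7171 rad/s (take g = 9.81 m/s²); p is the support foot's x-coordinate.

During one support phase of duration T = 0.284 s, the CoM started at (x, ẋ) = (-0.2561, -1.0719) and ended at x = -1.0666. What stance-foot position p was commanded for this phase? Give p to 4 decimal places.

ωT = 3.7171·0.284 = 1.055656; cosh(ωT) = 1.610912, sinh(ωT) = 1.262948
x(T) = p + (x₀−p)·cosh(ωT) + (ẋ₀/ω)·sinh(ωT) ⇒ p·(1 − cosh) = x(T) − x₀·cosh − (ẋ₀/ω)·sinh
numerator   = -1.0666 − (-0.2561)·1.610912 − (-1.0719/3.7171)·1.262948 = -0.289849
denominator = 1 − 1.610912 = -0.610912
p = -0.289849 / -0.610912 = 0.4745

p = 0.4745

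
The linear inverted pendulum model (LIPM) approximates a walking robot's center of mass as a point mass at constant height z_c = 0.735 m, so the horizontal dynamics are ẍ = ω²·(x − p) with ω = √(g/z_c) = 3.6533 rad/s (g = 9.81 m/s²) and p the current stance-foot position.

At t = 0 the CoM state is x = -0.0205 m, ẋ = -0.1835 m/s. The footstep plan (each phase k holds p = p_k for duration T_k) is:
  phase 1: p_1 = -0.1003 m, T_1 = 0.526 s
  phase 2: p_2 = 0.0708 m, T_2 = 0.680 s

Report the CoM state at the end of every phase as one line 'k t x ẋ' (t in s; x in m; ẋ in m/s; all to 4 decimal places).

1 0.5260 0.0102 0.3343
2 1.2060 0.2500 0.7008

phase 1: p=-0.1003, T=0.526, ωT=1.921636, cosh=3.489246, sinh=3.342879; start (x,ẋ)=(-0.020500, -0.183500) → end (x,ẋ)=(0.010234, 0.334284)
phase 2: p=0.0708, T=0.680, ωT=2.484244, cosh=6.037720, sinh=5.954331; start (x,ẋ)=(0.010234, 0.334284) → end (x,ẋ)=(0.249951, 0.700820)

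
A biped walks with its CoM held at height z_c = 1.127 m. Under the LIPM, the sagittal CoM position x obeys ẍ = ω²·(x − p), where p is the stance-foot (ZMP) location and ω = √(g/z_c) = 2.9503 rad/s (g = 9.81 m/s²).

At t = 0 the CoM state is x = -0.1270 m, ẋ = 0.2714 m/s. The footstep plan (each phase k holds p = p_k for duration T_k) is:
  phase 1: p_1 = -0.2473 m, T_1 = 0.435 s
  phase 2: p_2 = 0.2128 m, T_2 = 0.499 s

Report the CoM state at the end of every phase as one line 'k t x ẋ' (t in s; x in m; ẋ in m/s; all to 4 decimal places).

1 0.4350 0.1397 1.1186
2 0.9340 0.8279 2.1207

phase 1: p=-0.2473, T=0.435, ωT=1.283381, cosh=1.942959, sinh=1.665860; start (x,ẋ)=(-0.127000, 0.271400) → end (x,ẋ)=(0.139681, 1.118568)
phase 2: p=0.2128, T=0.499, ωT=1.472200, cosh=2.294116, sinh=2.064696; start (x,ẋ)=(0.139681, 1.118568) → end (x,ẋ)=(0.827860, 2.120725)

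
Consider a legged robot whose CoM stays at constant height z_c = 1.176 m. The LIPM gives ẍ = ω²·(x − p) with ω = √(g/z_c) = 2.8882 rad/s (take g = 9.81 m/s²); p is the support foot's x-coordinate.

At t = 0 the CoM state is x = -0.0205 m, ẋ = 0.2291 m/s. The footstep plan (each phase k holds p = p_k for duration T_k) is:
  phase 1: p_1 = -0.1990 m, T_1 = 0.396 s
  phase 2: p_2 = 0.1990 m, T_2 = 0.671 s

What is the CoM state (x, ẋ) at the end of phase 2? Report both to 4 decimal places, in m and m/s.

phase 1: p=-0.1990, T=0.396, ωT=1.143727, cosh=1.728537, sinh=1.409907; start (x,ẋ)=(-0.020500, 0.229100) → end (x,ẋ)=(0.221382, 1.122877)
phase 2: p=0.1990, T=0.671, ωT=1.937982, cosh=3.544359, sinh=3.400365; start (x,ẋ)=(0.221382, 1.122877) → end (x,ẋ)=(1.600325, 4.199686)

x = 1.6003, ẋ = 4.1997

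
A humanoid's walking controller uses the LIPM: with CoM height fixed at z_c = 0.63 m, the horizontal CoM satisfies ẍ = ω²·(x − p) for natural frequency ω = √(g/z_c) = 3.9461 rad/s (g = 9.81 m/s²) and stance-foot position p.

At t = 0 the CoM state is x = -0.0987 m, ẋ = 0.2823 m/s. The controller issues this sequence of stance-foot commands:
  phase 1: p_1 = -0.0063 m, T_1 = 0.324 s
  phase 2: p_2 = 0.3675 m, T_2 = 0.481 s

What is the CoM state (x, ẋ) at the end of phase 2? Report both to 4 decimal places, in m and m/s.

x = -1.1611, ẋ = -5.7839

phase 1: p=-0.0063, T=0.324, ωT=1.278536, cosh=1.934912, sinh=1.656468; start (x,ẋ)=(-0.098700, 0.282300) → end (x,ẋ)=(-0.066584, -0.057755)
phase 2: p=0.3675, T=0.481, ωT=1.898074, cosh=3.411444, sinh=3.261587; start (x,ẋ)=(-0.066584, -0.057755) → end (x,ẋ)=(-1.161089, -5.783925)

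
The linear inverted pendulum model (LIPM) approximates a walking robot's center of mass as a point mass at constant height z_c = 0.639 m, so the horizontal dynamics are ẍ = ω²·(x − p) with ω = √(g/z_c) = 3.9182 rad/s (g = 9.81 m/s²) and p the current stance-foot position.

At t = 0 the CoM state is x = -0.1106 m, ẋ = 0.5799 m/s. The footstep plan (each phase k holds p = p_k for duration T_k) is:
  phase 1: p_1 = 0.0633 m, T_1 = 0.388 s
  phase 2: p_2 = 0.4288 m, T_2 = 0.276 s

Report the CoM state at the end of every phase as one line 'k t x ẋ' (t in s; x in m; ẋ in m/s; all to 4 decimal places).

phase 1: p=0.0633, T=0.388, ωT=1.520262, cosh=2.396038, sinh=2.177383; start (x,ẋ)=(-0.110600, 0.579900) → end (x,ẋ)=(-0.031115, -0.094152)
phase 2: p=0.4288, T=0.276, ωT=1.081423, cosh=1.643993, sinh=1.304880; start (x,ẋ)=(-0.031115, -0.094152) → end (x,ẋ)=(-0.358652, -2.506229)

1 0.3880 -0.0311 -0.0942
2 0.6640 -0.3587 -2.5062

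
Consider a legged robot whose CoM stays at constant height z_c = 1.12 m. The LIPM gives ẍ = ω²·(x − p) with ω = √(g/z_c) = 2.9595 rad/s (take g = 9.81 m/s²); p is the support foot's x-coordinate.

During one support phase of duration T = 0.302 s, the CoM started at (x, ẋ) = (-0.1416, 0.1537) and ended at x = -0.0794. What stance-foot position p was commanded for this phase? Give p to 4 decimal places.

ωT = 2.9595·0.302 = 0.893769; cosh(ωT) = 1.426718, sinh(ωT) = 1.017607
x(T) = p + (x₀−p)·cosh(ωT) + (ẋ₀/ω)·sinh(ωT) ⇒ p·(1 − cosh) = x(T) − x₀·cosh − (ẋ₀/ω)·sinh
numerator   = -0.0794 − (-0.1416)·1.426718 − (0.1537/2.9595)·1.017607 = 0.069774
denominator = 1 − 1.426718 = -0.426718
p = 0.069774 / -0.426718 = -0.1635

p = -0.1635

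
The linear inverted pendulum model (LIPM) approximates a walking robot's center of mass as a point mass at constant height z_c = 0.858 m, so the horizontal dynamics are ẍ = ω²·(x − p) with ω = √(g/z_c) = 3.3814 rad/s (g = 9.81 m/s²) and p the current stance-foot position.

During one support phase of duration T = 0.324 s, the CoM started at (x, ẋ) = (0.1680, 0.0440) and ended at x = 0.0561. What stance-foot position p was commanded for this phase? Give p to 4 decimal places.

ωT = 3.3814·0.324 = 1.095574; cosh(ωT) = 1.662623, sinh(ωT) = 1.328275
x(T) = p + (x₀−p)·cosh(ωT) + (ẋ₀/ω)·sinh(ωT) ⇒ p·(1 − cosh) = x(T) − x₀·cosh − (ẋ₀/ω)·sinh
numerator   = 0.0561 − (0.1680)·1.662623 − (0.0440/3.3814)·1.328275 = -0.240505
denominator = 1 − 1.662623 = -0.662623
p = -0.240505 / -0.662623 = 0.3630

p = 0.3630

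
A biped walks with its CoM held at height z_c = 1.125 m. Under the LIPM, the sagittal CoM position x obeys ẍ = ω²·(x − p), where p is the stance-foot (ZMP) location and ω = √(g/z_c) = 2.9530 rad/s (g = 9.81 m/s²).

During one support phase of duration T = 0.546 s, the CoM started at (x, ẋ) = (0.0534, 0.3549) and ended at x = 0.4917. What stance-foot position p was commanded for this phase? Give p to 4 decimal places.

p = -0.0393

ωT = 2.9530·0.546 = 1.612338; cosh(ωT) = 2.606971, sinh(ωT) = 2.407550
x(T) = p + (x₀−p)·cosh(ωT) + (ẋ₀/ω)·sinh(ωT) ⇒ p·(1 − cosh) = x(T) − x₀·cosh − (ẋ₀/ω)·sinh
numerator   = 0.4917 − (0.0534)·2.606971 − (0.3549/2.9530)·2.407550 = 0.063141
denominator = 1 − 2.606971 = -1.606971
p = 0.063141 / -1.606971 = -0.0393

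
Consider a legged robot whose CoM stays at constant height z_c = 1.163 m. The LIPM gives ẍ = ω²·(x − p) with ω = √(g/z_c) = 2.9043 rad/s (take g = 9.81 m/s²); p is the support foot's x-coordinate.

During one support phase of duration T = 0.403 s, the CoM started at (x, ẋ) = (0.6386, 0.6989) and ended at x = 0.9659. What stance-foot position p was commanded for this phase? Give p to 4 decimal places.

ωT = 2.9043·0.403 = 1.170433; cosh(ωT) = 1.766810, sinh(ωT) = 1.456578
x(T) = p + (x₀−p)·cosh(ωT) + (ẋ₀/ω)·sinh(ωT) ⇒ p·(1 − cosh) = x(T) − x₀·cosh − (ẋ₀/ω)·sinh
numerator   = 0.9659 − (0.6386)·1.766810 − (0.6989/2.9043)·1.456578 = -0.512900
denominator = 1 − 1.766810 = -0.766810
p = -0.512900 / -0.766810 = 0.6689

p = 0.6689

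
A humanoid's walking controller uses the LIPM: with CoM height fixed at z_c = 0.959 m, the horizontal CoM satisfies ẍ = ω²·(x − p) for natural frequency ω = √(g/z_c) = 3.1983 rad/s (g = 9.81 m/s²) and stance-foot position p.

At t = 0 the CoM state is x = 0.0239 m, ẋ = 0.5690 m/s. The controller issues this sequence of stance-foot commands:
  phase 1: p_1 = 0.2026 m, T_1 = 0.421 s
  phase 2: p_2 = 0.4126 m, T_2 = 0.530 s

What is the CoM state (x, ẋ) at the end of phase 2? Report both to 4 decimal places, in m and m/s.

x = -0.1954, ẋ = -1.7669

phase 1: p=0.2026, T=0.421, ωT=1.346484, cosh=2.052021, sinh=1.791867; start (x,ẋ)=(0.023900, 0.569000) → end (x,ẋ)=(0.154690, 0.143483)
phase 2: p=0.4126, T=0.530, ωT=1.695099, cosh=2.815383, sinh=2.631802; start (x,ẋ)=(0.154690, 0.143483) → end (x,ẋ)=(-0.195448, -1.766948)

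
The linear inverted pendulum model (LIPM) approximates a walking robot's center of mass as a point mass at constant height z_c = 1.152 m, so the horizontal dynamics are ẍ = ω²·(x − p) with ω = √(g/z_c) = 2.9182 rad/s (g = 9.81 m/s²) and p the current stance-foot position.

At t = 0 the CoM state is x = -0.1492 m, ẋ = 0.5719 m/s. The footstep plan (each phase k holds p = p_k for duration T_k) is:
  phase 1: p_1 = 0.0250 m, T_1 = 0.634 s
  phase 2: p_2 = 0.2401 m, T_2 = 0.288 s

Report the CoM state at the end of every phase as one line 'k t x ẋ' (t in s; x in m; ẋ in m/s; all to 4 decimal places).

phase 1: p=0.0250, T=0.634, ωT=1.850139, cosh=3.258959, sinh=3.101743; start (x,ẋ)=(-0.149200, 0.571900) → end (x,ẋ)=(0.065160, 0.287026)
phase 2: p=0.2401, T=0.288, ωT=0.840442, cosh=1.374455, sinh=0.942935; start (x,ẋ)=(0.065160, 0.287026) → end (x,ẋ)=(0.092397, -0.086874)

1 0.6340 0.0652 0.2870
2 0.9220 0.0924 -0.0869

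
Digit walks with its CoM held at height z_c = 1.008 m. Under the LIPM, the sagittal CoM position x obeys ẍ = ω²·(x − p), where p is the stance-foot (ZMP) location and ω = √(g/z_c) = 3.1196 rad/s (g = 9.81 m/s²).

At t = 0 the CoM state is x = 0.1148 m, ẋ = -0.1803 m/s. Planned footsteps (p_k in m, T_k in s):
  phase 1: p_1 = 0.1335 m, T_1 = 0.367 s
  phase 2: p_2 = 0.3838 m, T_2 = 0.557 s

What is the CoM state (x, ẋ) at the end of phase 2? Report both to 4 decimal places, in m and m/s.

x = -1.0315, ẋ = -4.2847

phase 1: p=0.1335, T=0.367, ωT=1.144893, cosh=1.730182, sinh=1.411924; start (x,ẋ)=(0.114800, -0.180300) → end (x,ẋ)=(0.019542, -0.394319)
phase 2: p=0.3838, T=0.557, ωT=1.737617, cosh=2.929862, sinh=2.753922; start (x,ẋ)=(0.019542, -0.394319) → end (x,ẋ)=(-1.031522, -4.284687)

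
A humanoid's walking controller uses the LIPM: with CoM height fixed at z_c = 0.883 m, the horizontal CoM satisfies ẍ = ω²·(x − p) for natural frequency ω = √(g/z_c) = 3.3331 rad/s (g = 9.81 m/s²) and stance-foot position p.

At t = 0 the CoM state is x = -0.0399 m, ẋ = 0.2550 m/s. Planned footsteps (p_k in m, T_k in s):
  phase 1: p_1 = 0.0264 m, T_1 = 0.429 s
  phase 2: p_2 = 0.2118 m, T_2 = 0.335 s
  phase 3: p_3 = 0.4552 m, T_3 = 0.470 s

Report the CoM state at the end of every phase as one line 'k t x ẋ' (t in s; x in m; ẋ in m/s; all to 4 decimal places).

phase 1: p=0.0264, T=0.429, ωT=1.429900, cosh=2.208807, sinh=1.969474; start (x,ẋ)=(-0.039900, 0.255000) → end (x,ẋ)=(0.030631, 0.128022)
phase 2: p=0.2118, T=0.335, ωT=1.116588, cosh=1.690906, sinh=1.363511; start (x,ẋ)=(0.030631, 0.128022) → end (x,ẋ)=(-0.042167, -0.606886)
phase 3: p=0.4552, T=0.470, ωT=1.566557, cosh=2.499445, sinh=2.290682; start (x,ẋ)=(-0.042167, -0.606886) → end (x,ẋ)=(-1.205026, -5.314314)

1 0.4290 0.0306 0.1280
2 0.7640 -0.0422 -0.6069
3 1.2340 -1.2050 -5.3143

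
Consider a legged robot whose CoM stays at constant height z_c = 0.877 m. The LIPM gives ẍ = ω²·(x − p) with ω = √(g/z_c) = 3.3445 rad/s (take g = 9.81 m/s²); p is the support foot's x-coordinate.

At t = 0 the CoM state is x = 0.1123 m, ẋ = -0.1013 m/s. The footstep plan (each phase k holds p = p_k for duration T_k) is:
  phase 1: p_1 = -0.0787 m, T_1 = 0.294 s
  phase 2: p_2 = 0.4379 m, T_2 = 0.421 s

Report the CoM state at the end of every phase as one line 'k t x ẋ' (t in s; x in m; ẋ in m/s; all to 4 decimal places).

phase 1: p=-0.0787, T=0.294, ωT=0.983283, cosh=1.523649, sinh=1.149569; start (x,ẋ)=(0.112300, -0.101300) → end (x,ẋ)=(0.177498, 0.579998)
phase 2: p=0.4379, T=0.421, ωT=1.408034, cosh=2.166268, sinh=1.921645; start (x,ẋ)=(0.177498, 0.579998) → end (x,ẋ)=(0.207049, -0.417155)

1 0.2940 0.1775 0.5800
2 0.7150 0.2070 -0.4172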